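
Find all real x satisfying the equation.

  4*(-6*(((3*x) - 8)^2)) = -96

Step 1. [4*(-6*(((3*x) - 8)^2)) = -96] LHS = 4·(…); ÷4 both sides ⇒ div: -6*(((3*x) - 8)^2) = -24.
Step 2. [-6*(((3*x) - 8)^2) = -24] leading coefficient -6: divide by -6. So div: ((3*x) - 8)^2 = 4.
Step 3. [((3*x) - 8)^2 = 4] √ both sides: 4 ≥ 0 gives two branches, so sqrt: (3*x) - 8 = 2 or -2.
Step 4. [(3*x) - 8 = 2 or -2] -8 is outermost — add 8 both sides, so sub: 3*x = 10 or 6.
Step 5. [3*x = 10 or 6] leading coefficient 3: divide by 3, so div: x = 10/3 or 2.

Answer: x ∈ {2, 10/3}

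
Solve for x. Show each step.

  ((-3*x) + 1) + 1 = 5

Step 1. [((-3*x) + 1) + 1 = 5] peel the +1: subtract 1 from each side, so sub: (-3*x) + 1 = 4.
Step 2. [(-3*x) + 1 = 4] 1 comes off first (subtract 1), so sub: -3*x = 3.
Step 3. [-3*x = 3] -3 out front; divide by -3. So div: x = -1.

Answer: x ∈ {-1}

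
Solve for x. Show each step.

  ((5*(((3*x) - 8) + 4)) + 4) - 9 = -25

Step 1. [((5*(((3*x) - 8) + 4)) + 4) - 9 = -25] peel the -9: add 9 from each side ⇒ sub: (5*(((3*x) - 8) + 4)) + 4 = -16.
Step 2. [(5*(((3*x) - 8) + 4)) + 4 = -16] the outer +4 inverts by subtracting 4. So sub: 5*(((3*x) - 8) + 4) = -20.
Step 3. [5*(((3*x) - 8) + 4) = -20] 5 out front; divide by 5 ⇒ div: ((3*x) - 8) + 4 = -4.
Step 4. [((3*x) - 8) + 4 = -4] 4 comes off first (subtract 4). So sub: (3*x) - 8 = -8.
Step 5. [(3*x) - 8 = -8] add 8: x sits inside (… - 8). So sub: 3*x = 0.
Step 6. [3*x = 0] 3 out front; divide by 3, so div: x = 0.

Answer: x ∈ {0}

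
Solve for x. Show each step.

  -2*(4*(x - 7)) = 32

Step 1. [-2*(4*(x - 7)) = 32] -2·(inner) — divide through by -2. So div: 4*(x - 7) = -16.
Step 2. [4*(x - 7) = -16] 4·(inner) — divide through by 4. So div: x - 7 = -4.
Step 3. [x - 7 = -4] -7 is outermost — add 7 both sides, so sub: x = 3.

Answer: x ∈ {3}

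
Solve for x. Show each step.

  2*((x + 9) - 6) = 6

Step 1. [2*((x + 9) - 6) = 6] leading coefficient 2: divide by 2, so div: (x + 9) - 6 = 3.
Step 2. [(x + 9) - 6 = 3] the outer -6 inverts by adding 6. So sub: x + 9 = 9.
Step 3. [x + 9 = 9] 9 comes off first (subtract 9) ⇒ sub: x = 0.

Answer: x ∈ {0}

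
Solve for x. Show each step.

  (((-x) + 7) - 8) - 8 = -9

Step 1. [(((-x) + 7) - 8) - 8 = -9] the outer -8 inverts by adding 8. So sub: ((-x) + 7) - 8 = -1.
Step 2. [((-x) + 7) - 8 = -1] 8 comes off first (add 8) ⇒ sub: (-x) + 7 = 7.
Step 3. [(-x) + 7 = 7] peel the +7: subtract 7 from each side. So sub: -x = 0.
Step 4. [-x = 0] leading − — multiply by −1. So neg: x = 0.

Answer: x ∈ {0}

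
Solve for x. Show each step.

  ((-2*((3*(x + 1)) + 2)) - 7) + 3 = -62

Step 1. [((-2*((3*(x + 1)) + 2)) - 7) + 3 = -62] +3 is outermost — subtract 3 both sides. So sub: (-2*((3*(x + 1)) + 2)) - 7 = -65.
Step 2. [(-2*((3*(x + 1)) + 2)) - 7 = -65] -7 is outermost — add 7 both sides. So sub: -2*((3*(x + 1)) + 2) = -58.
Step 3. [-2*((3*(x + 1)) + 2) = -58] leading coefficient -2: divide by -2 ⇒ div: (3*(x + 1)) + 2 = 29.
Step 4. [(3*(x + 1)) + 2 = 29] peel the +2: subtract 2 from each side. So sub: 3*(x + 1) = 27.
Step 5. [3*(x + 1) = 27] 3 out front; divide by 3. So div: x + 1 = 9.
Step 6. [x + 1 = 9] subtract 1: x sits inside (… + 1). So sub: x = 8.

Answer: x ∈ {8}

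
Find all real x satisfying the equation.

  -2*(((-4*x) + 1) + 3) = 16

Step 1. [-2*(((-4*x) + 1) + 3) = 16] leading coefficient -2: divide by -2 ⇒ div: ((-4*x) + 1) + 3 = -8.
Step 2. [((-4*x) + 1) + 3 = -8] +3 is outermost — subtract 3 both sides ⇒ sub: (-4*x) + 1 = -11.
Step 3. [(-4*x) + 1 = -11] +1 is outermost — subtract 1 both sides. So sub: -4*x = -12.
Step 4. [-4*x = -12] leading coefficient -4: divide by -4. So div: x = 3.

Answer: x ∈ {3}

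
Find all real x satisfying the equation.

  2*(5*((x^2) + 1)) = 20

Step 1. [2*(5*((x^2) + 1)) = 20] 2 out front; divide by 2. So div: 5*((x^2) + 1) = 10.
Step 2. [5*((x^2) + 1) = 10] divide by the outer 5 ⇒ div: (x^2) + 1 = 2.
Step 3. [(x^2) + 1 = 2] +1 is outermost — subtract 1 both sides ⇒ sub: x^2 = 1.
Step 4. [x^2 = 1] √ both sides: 1 ≥ 0 gives two branches, so sqrt: x = 1 or -1.

Answer: x ∈ {-1, 1}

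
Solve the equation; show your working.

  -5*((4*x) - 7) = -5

Step 1. [-5*((4*x) - 7) = -5] -5·(inner) — divide through by -5, so div: (4*x) - 7 = 1.
Step 2. [(4*x) - 7 = 1] add 7: x sits inside (… - 7) ⇒ sub: 4*x = 8.
Step 3. [4*x = 8] leading coefficient 4: divide by 4, so div: x = 2.

Answer: x ∈ {2}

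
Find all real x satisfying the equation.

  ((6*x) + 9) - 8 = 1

Step 1. [((6*x) + 9) - 8 = 1] the outer -8 inverts by adding 8. So sub: (6*x) + 9 = 9.
Step 2. [(6*x) + 9 = 9] peel the +9: subtract 9 from each side ⇒ sub: 6*x = 0.
Step 3. [6*x = 0] divide by the outer 6 ⇒ div: x = 0.

Answer: x ∈ {0}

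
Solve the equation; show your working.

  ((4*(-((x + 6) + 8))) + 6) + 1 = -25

Step 1. [((4*(-((x + 6) + 8))) + 6) + 1 = -25] the outer +1 inverts by subtracting 1. So sub: (4*(-((x + 6) + 8))) + 6 = -26.
Step 2. [(4*(-((x + 6) + 8))) + 6 = -26] peel the +6: subtract 6 from each side, so sub: 4*(-((x + 6) + 8)) = -32.
Step 3. [4*(-((x + 6) + 8)) = -32] 4·(inner) — divide through by 4. So div: -((x + 6) + 8) = -8.
Step 4. [-((x + 6) + 8) = -8] LHS negated; negate both sides, so neg: (x + 6) + 8 = 8.
Step 5. [(x + 6) + 8 = 8] 8 comes off first (subtract 8). So sub: x + 6 = 0.
Step 6. [x + 6 = 0] subtract 6: x sits inside (… + 6). So sub: x = -6.

Answer: x ∈ {-6}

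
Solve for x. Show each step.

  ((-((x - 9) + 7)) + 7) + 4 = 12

Step 1. [((-((x - 9) + 7)) + 7) + 4 = 12] 4 comes off first (subtract 4). So sub: (-((x - 9) + 7)) + 7 = 8.
Step 2. [(-((x - 9) + 7)) + 7 = 8] the outer +7 inverts by subtracting 7. So sub: -((x - 9) + 7) = 1.
Step 3. [-((x - 9) + 7) = 1] LHS negated; negate both sides, so neg: (x - 9) + 7 = -1.
Step 4. [(x - 9) + 7 = -1] +7 is outermost — subtract 7 both sides ⇒ sub: x - 9 = -8.
Step 5. [x - 9 = -8] the outer -9 inverts by adding 9. So sub: x = 1.

Answer: x ∈ {1}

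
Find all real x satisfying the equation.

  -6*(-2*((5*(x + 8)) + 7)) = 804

Step 1. [-6*(-2*((5*(x + 8)) + 7)) = 804] LHS = -6·(…); ÷-6 both sides. So div: -2*((5*(x + 8)) + 7) = -134.
Step 2. [-2*((5*(x + 8)) + 7) = -134] -2·(inner) — divide through by -2 ⇒ div: (5*(x + 8)) + 7 = 67.
Step 3. [(5*(x + 8)) + 7 = 67] peel the +7: subtract 7 from each side. So sub: 5*(x + 8) = 60.
Step 4. [5*(x + 8) = 60] leading coefficient 5: divide by 5, so div: x + 8 = 12.
Step 5. [x + 8 = 12] 8 comes off first (subtract 8), so sub: x = 4.

Answer: x ∈ {4}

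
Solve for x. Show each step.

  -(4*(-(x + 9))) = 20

Step 1. [-(4*(-(x + 9))) = 20] LHS negated; negate both sides. So neg: 4*(-(x + 9)) = -20.
Step 2. [4*(-(x + 9)) = -20] divide by the outer 4. So div: -(x + 9) = -5.
Step 3. [-(x + 9) = -5] LHS negated; negate both sides. So neg: x + 9 = 5.
Step 4. [x + 9 = 5] +9 is outermost — subtract 9 both sides. So sub: x = -4.

Answer: x ∈ {-4}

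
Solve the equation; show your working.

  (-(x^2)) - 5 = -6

Step 1. [(-(x^2)) - 5 = -6] add 5: x sits inside (… - 5) ⇒ sub: -(x^2) = -1.
Step 2. [-(x^2) = -1] leading − — multiply by −1 ⇒ neg: x^2 = 1.
Step 3. [x^2 = 1] √ both sides: 1 ≥ 0 gives two branches, so sqrt: x = 1 or -1.

Answer: x ∈ {-1, 1}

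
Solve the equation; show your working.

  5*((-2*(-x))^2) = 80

Step 1. [5*((-2*(-x))^2) = 80] divide by the outer 5 ⇒ div: (-2*(-x))^2 = 16.
Step 2. [(-2*(-x))^2 = 16] 16 ≥ 0, LHS is (·)² — take ±√, so sqrt: -2*(-x) = 4 or -4.
Step 3. [-2*(-x) = 4 or -4] -2·(inner) — divide through by -2. So div: -x = -2 or 2.
Step 4. [-x = -2 or 2] leading − — multiply by −1, so neg: x = 2 or -2.

Answer: x ∈ {-2, 2}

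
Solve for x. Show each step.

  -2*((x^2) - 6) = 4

Step 1. [-2*((x^2) - 6) = 4] -2·(inner) — divide through by -2. So div: (x^2) - 6 = -2.
Step 2. [(x^2) - 6 = -2] add 6: x sits inside (… - 6) ⇒ sub: x^2 = 4.
Step 3. [x^2 = 4] √ both sides: 4 ≥ 0 gives two branches. So sqrt: x = 2 or -2.

Answer: x ∈ {-2, 2}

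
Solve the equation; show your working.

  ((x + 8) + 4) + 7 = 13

Step 1. [((x + 8) + 4) + 7 = 13] 7 comes off first (subtract 7) ⇒ sub: (x + 8) + 4 = 6.
Step 2. [(x + 8) + 4 = 6] 4 comes off first (subtract 4) ⇒ sub: x + 8 = 2.
Step 3. [x + 8 = 2] +8 is outermost — subtract 8 both sides. So sub: x = -6.

Answer: x ∈ {-6}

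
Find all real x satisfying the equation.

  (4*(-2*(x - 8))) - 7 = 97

Step 1. [(4*(-2*(x - 8))) - 7 = 97] 7 comes off first (add 7) ⇒ sub: 4*(-2*(x - 8)) = 104.
Step 2. [4*(-2*(x - 8)) = 104] LHS = 4·(…); ÷4 both sides, so div: -2*(x - 8) = 26.
Step 3. [-2*(x - 8) = 26] -2·(inner) — divide through by -2. So div: x - 8 = -13.
Step 4. [x - 8 = -13] 8 comes off first (add 8) ⇒ sub: x = -5.

Answer: x ∈ {-5}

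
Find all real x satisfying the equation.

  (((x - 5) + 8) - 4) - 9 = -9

Step 1. [(((x - 5) + 8) - 4) - 9 = -9] the outer -9 inverts by adding 9, so sub: ((x - 5) + 8) - 4 = 0.
Step 2. [((x - 5) + 8) - 4 = 0] 4 comes off first (add 4) ⇒ sub: (x - 5) + 8 = 4.
Step 3. [(x - 5) + 8 = 4] the outer +8 inverts by subtracting 8. So sub: x - 5 = -4.
Step 4. [x - 5 = -4] peel the -5: add 5 from each side ⇒ sub: x = 1.

Answer: x ∈ {1}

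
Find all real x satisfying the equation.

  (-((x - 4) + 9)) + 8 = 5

Step 1. [(-((x - 4) + 9)) + 8 = 5] subtract 8: x sits inside (… + 8) ⇒ sub: -((x - 4) + 9) = -3.
Step 2. [-((x - 4) + 9) = -3] LHS negated; negate both sides, so neg: (x - 4) + 9 = 3.
Step 3. [(x - 4) + 9 = 3] the outer +9 inverts by subtracting 9. So sub: x - 4 = -6.
Step 4. [x - 4 = -6] -4 is outermost — add 4 both sides, so sub: x = -2.

Answer: x ∈ {-2}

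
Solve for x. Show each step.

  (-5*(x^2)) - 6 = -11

Step 1. [(-5*(x^2)) - 6 = -11] add 6: x sits inside (… - 6) ⇒ sub: -5*(x^2) = -5.
Step 2. [-5*(x^2) = -5] divide by the outer -5, so div: x^2 = 1.
Step 3. [x^2 = 1] √ both sides: 1 ≥ 0 gives two branches ⇒ sqrt: x = 1 or -1.

Answer: x ∈ {-1, 1}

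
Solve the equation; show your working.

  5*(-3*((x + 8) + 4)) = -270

Step 1. [5*(-3*((x + 8) + 4)) = -270] divide by the outer 5, so div: -3*((x + 8) + 4) = -54.
Step 2. [-3*((x + 8) + 4) = -54] -3 out front; divide by -3 ⇒ div: (x + 8) + 4 = 18.
Step 3. [(x + 8) + 4 = 18] the outer +4 inverts by subtracting 4. So sub: x + 8 = 14.
Step 4. [x + 8 = 14] subtract 8: x sits inside (… + 8). So sub: x = 6.

Answer: x ∈ {6}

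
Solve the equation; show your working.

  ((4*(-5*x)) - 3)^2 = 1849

Step 1. [((4*(-5*x)) - 3)^2 = 1849] 1849 ≥ 0, LHS is (·)² — take ±√ ⇒ sqrt: (4*(-5*x)) - 3 = 43 or -43.
Step 2. [(4*(-5*x)) - 3 = 43 or -43] 3 comes off first (add 3). So sub: 4*(-5*x) = 46 or -40.
Step 3. [4*(-5*x) = 46 or -40] 4 out front; divide by 4, so div: -5*x = 23/2 or -10.
Step 4. [-5*x = 23/2 or -10] -5 out front; divide by -5. So div: x = -23/10 or 2.

Answer: x ∈ {-23/10, 2}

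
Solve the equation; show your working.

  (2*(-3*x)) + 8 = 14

Step 1. [(2*(-3*x)) + 8 = 14] 2 divides every term; factor it out ⇒ factor: (-3*x) + 4 = 7.
Step 2. [(-3*x) + 4 = 7] +4 is outermost — subtract 4 both sides ⇒ sub: -3*x = 3.
Step 3. [-3*x = 3] -3 out front; divide by -3, so div: x = -1.

Answer: x ∈ {-1}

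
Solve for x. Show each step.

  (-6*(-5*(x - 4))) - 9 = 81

Step 1. [(-6*(-5*(x - 4))) - 9 = 81] 9 comes off first (add 9), so sub: -6*(-5*(x - 4)) = 90.
Step 2. [-6*(-5*(x - 4)) = 90] divide by the outer -6 ⇒ div: -5*(x - 4) = -15.
Step 3. [-5*(x - 4) = -15] -5 out front; divide by -5 ⇒ div: x - 4 = 3.
Step 4. [x - 4 = 3] add 4: x sits inside (… - 4). So sub: x = 7.

Answer: x ∈ {7}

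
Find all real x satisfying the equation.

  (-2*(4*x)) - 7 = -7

Step 1. [(-2*(4*x)) - 7 = -7] 7 comes off first (add 7), so sub: -2*(4*x) = 0.
Step 2. [-2*(4*x) = 0] leading coefficient -2: divide by -2. So div: 4*x = 0.
Step 3. [4*x = 0] 4 out front; divide by 4, so div: x = 0.

Answer: x ∈ {0}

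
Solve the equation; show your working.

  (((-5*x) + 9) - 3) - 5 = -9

Step 1. [(((-5*x) + 9) - 3) - 5 = -9] -5 is outermost — add 5 both sides, so sub: ((-5*x) + 9) - 3 = -4.
Step 2. [((-5*x) + 9) - 3 = -4] 3 comes off first (add 3). So sub: (-5*x) + 9 = -1.
Step 3. [(-5*x) + 9 = -1] peel the +9: subtract 9 from each side. So sub: -5*x = -10.
Step 4. [-5*x = -10] -5 out front; divide by -5. So div: x = 2.

Answer: x ∈ {2}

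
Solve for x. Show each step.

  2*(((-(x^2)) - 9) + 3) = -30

Step 1. [2*(((-(x^2)) - 9) + 3) = -30] LHS = 2·(…); ÷2 both sides. So div: ((-(x^2)) - 9) + 3 = -15.
Step 2. [((-(x^2)) - 9) + 3 = -15] the outer +3 inverts by subtracting 3, so sub: (-(x^2)) - 9 = -18.
Step 3. [(-(x^2)) - 9 = -18] peel the -9: add 9 from each side, so sub: -(x^2) = -9.
Step 4. [-(x^2) = -9] flip signs both sides. So neg: x^2 = 9.
Step 5. [x^2 = 9] LHS squared, RHS 9 ≥ 0: apply √ (±). So sqrt: x = 3 or -3.

Answer: x ∈ {-3, 3}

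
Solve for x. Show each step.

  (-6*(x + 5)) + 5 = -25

Step 1. [(-6*(x + 5)) + 5 = -25] +5 is outermost — subtract 5 both sides ⇒ sub: -6*(x + 5) = -30.
Step 2. [-6*(x + 5) = -30] -6 out front; divide by -6, so div: x + 5 = 5.
Step 3. [x + 5 = 5] 5 comes off first (subtract 5), so sub: x = 0.

Answer: x ∈ {0}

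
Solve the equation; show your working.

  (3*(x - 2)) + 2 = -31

Step 1. [(3*(x - 2)) + 2 = -31] 2 comes off first (subtract 2). So sub: 3*(x - 2) = -33.
Step 2. [3*(x - 2) = -33] leading coefficient 3: divide by 3, so div: x - 2 = -11.
Step 3. [x - 2 = -11] the outer -2 inverts by adding 2 ⇒ sub: x = -9.

Answer: x ∈ {-9}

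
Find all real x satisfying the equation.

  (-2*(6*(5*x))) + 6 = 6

Step 1. [(-2*(6*(5*x))) + 6 = 6] -2 divides every term; factor it out ⇒ factor: (6*(5*x)) - 3 = -3.
Step 2. [(6*(5*x)) - 3 = -3] 3 comes off first (add 3). So sub: 6*(5*x) = 0.
Step 3. [6*(5*x) = 0] 6 out front; divide by 6 ⇒ div: 5*x = 0.
Step 4. [5*x = 0] 5·(inner) — divide through by 5 ⇒ div: x = 0.

Answer: x ∈ {0}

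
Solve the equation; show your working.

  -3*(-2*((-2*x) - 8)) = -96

Step 1. [-3*(-2*((-2*x) - 8)) = -96] divide by the outer -3 ⇒ div: -2*((-2*x) - 8) = 32.
Step 2. [-2*((-2*x) - 8) = 32] leading coefficient -2: divide by -2. So div: (-2*x) - 8 = -16.
Step 3. [(-2*x) - 8 = -16] 8 comes off first (add 8) ⇒ sub: -2*x = -8.
Step 4. [-2*x = -8] divide by the outer -2, so div: x = 4.

Answer: x ∈ {4}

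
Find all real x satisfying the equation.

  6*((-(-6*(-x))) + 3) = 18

Step 1. [6*((-(-6*(-x))) + 3) = 18] LHS = 6·(…); ÷6 both sides, so div: (-(-6*(-x))) + 3 = 3.
Step 2. [(-(-6*(-x))) + 3 = 3] the outer +3 inverts by subtracting 3 ⇒ sub: -(-6*(-x)) = 0.
Step 3. [-(-6*(-x)) = 0] LHS negated; negate both sides ⇒ neg: -6*(-x) = 0.
Step 4. [-6*(-x) = 0] LHS = -6·(…); ÷-6 both sides, so div: -x = 0.
Step 5. [-x = 0] leading − — multiply by −1, so neg: x = 0.

Answer: x ∈ {0}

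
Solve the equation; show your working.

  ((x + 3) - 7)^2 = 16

Step 1. [((x + 3) - 7)^2 = 16] 16 ≥ 0, LHS is (·)² — take ±√, so sqrt: (x + 3) - 7 = 4 or -4.
Step 2. [(x + 3) - 7 = 4 or -4] peel the -7: add 7 from each side ⇒ sub: x + 3 = 11 or 3.
Step 3. [x + 3 = 11 or 3] subtract 3: x sits inside (… + 3), so sub: x = 8 or 0.

Answer: x ∈ {0, 8}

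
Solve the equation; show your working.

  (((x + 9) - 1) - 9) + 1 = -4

Step 1. [(((x + 9) - 1) - 9) + 1 = -4] +1 is outermost — subtract 1 both sides, so sub: ((x + 9) - 1) - 9 = -5.
Step 2. [((x + 9) - 1) - 9 = -5] add 9: x sits inside (… - 9). So sub: (x + 9) - 1 = 4.
Step 3. [(x + 9) - 1 = 4] the outer -1 inverts by adding 1. So sub: x + 9 = 5.
Step 4. [x + 9 = 5] +9 is outermost — subtract 9 both sides, so sub: x = -4.

Answer: x ∈ {-4}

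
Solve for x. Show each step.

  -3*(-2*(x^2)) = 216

Step 1. [-3*(-2*(x^2)) = 216] LHS = -3·(…); ÷-3 both sides, so div: -2*(x^2) = -72.
Step 2. [-2*(x^2) = -72] divide by the outer -2, so div: x^2 = 36.
Step 3. [x^2 = 36] 36 ≥ 0, LHS is (·)² — take ±√. So sqrt: x = 6 or -6.

Answer: x ∈ {-6, 6}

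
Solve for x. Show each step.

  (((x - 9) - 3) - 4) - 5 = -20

Step 1. [(((x - 9) - 3) - 4) - 5 = -20] the outer -5 inverts by adding 5 ⇒ sub: ((x - 9) - 3) - 4 = -15.
Step 2. [((x - 9) - 3) - 4 = -15] 4 comes off first (add 4) ⇒ sub: (x - 9) - 3 = -11.
Step 3. [(x - 9) - 3 = -11] the outer -3 inverts by adding 3. So sub: x - 9 = -8.
Step 4. [x - 9 = -8] the outer -9 inverts by adding 9 ⇒ sub: x = 1.

Answer: x ∈ {1}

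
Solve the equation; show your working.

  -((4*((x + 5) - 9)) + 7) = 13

Step 1. [-((4*((x + 5) - 9)) + 7) = 13] leading − — multiply by −1. So neg: (4*((x + 5) - 9)) + 7 = -13.
Step 2. [(4*((x + 5) - 9)) + 7 = -13] +7 is outermost — subtract 7 both sides ⇒ sub: 4*((x + 5) - 9) = -20.
Step 3. [4*((x + 5) - 9) = -20] 4 out front; divide by 4 ⇒ div: (x + 5) - 9 = -5.
Step 4. [(x + 5) - 9 = -5] add 9: x sits inside (… - 9). So sub: x + 5 = 4.
Step 5. [x + 5 = 4] the outer +5 inverts by subtracting 5. So sub: x = -1.

Answer: x ∈ {-1}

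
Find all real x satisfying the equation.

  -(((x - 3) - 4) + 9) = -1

Step 1. [-(((x - 3) - 4) + 9) = -1] LHS negated; negate both sides, so neg: ((x - 3) - 4) + 9 = 1.
Step 2. [((x - 3) - 4) + 9 = 1] peel the +9: subtract 9 from each side ⇒ sub: (x - 3) - 4 = -8.
Step 3. [(x - 3) - 4 = -8] the outer -4 inverts by adding 4. So sub: x - 3 = -4.
Step 4. [x - 3 = -4] peel the -3: add 3 from each side. So sub: x = -1.

Answer: x ∈ {-1}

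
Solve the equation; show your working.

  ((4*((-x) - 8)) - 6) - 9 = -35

Step 1. [((4*((-x) - 8)) - 6) - 9 = -35] add 9: x sits inside (… - 9), so sub: (4*((-x) - 8)) - 6 = -26.
Step 2. [(4*((-x) - 8)) - 6 = -26] -6 is outermost — add 6 both sides. So sub: 4*((-x) - 8) = -20.
Step 3. [4*((-x) - 8) = -20] leading coefficient 4: divide by 4, so div: (-x) - 8 = -5.
Step 4. [(-x) - 8 = -5] -8 is outermost — add 8 both sides, so sub: -x = 3.
Step 5. [-x = 3] flip signs both sides. So neg: x = -3.

Answer: x ∈ {-3}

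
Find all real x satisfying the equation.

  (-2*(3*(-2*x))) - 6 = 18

Step 1. [(-2*(3*(-2*x))) - 6 = 18] 6 comes off first (add 6) ⇒ sub: -2*(3*(-2*x)) = 24.
Step 2. [-2*(3*(-2*x)) = 24] divide by the outer -2 ⇒ div: 3*(-2*x) = -12.
Step 3. [3*(-2*x) = -12] LHS = 3·(…); ÷3 both sides. So div: -2*x = -4.
Step 4. [-2*x = -4] leading coefficient -2: divide by -2 ⇒ div: x = 2.

Answer: x ∈ {2}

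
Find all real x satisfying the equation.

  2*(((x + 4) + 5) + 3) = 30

Step 1. [2*(((x + 4) + 5) + 3) = 30] LHS = 2·(…); ÷2 both sides. So div: ((x + 4) + 5) + 3 = 15.
Step 2. [((x + 4) + 5) + 3 = 15] subtract 3: x sits inside (… + 3) ⇒ sub: (x + 4) + 5 = 12.
Step 3. [(x + 4) + 5 = 12] peel the +5: subtract 5 from each side, so sub: x + 4 = 7.
Step 4. [x + 4 = 7] subtract 4: x sits inside (… + 4) ⇒ sub: x = 3.

Answer: x ∈ {3}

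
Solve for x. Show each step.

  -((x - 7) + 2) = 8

Step 1. [-((x - 7) + 2) = 8] LHS negated; negate both sides, so neg: (x - 7) + 2 = -8.
Step 2. [(x - 7) + 2 = -8] subtract 2: x sits inside (… + 2), so sub: x - 7 = -10.
Step 3. [x - 7 = -10] peel the -7: add 7 from each side, so sub: x = -3.

Answer: x ∈ {-3}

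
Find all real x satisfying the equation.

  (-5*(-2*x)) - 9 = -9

Step 1. [(-5*(-2*x)) - 9 = -9] peel the -9: add 9 from each side ⇒ sub: -5*(-2*x) = 0.
Step 2. [-5*(-2*x) = 0] divide by the outer -5, so div: -2*x = 0.
Step 3. [-2*x = 0] -2 out front; divide by -2. So div: x = 0.

Answer: x ∈ {0}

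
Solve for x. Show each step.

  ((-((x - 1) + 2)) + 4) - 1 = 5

Step 1. [((-((x - 1) + 2)) + 4) - 1 = 5] add 1: x sits inside (… - 1). So sub: (-((x - 1) + 2)) + 4 = 6.
Step 2. [(-((x - 1) + 2)) + 4 = 6] 4 comes off first (subtract 4), so sub: -((x - 1) + 2) = 2.
Step 3. [-((x - 1) + 2) = 2] LHS negated; negate both sides ⇒ neg: (x - 1) + 2 = -2.
Step 4. [(x - 1) + 2 = -2] peel the +2: subtract 2 from each side ⇒ sub: x - 1 = -4.
Step 5. [x - 1 = -4] add 1: x sits inside (… - 1), so sub: x = -3.

Answer: x ∈ {-3}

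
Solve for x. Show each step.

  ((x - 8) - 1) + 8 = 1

Step 1. [((x - 8) - 1) + 8 = 1] +8 is outermost — subtract 8 both sides. So sub: (x - 8) - 1 = -7.
Step 2. [(x - 8) - 1 = -7] peel the -1: add 1 from each side, so sub: x - 8 = -6.
Step 3. [x - 8 = -6] peel the -8: add 8 from each side. So sub: x = 2.

Answer: x ∈ {2}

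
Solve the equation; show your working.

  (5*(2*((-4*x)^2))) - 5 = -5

Step 1. [(5*(2*((-4*x)^2))) - 5 = -5] 5 | LHS and 5 | -5: pull 5 out ⇒ factor: (2*((-4*x)^2)) - 1 = -1.
Step 2. [(2*((-4*x)^2)) - 1 = -1] peel the -1: add 1 from each side. So sub: 2*((-4*x)^2) = 0.
Step 3. [2*((-4*x)^2) = 0] 2 out front; divide by 2. So div: (-4*x)^2 = 0.
Step 4. [(-4*x)^2 = 0] LHS squared, RHS 0 ≥ 0: apply √ (±). So sqrt: -4*x = 0.
Step 5. [-4*x = 0] -4 out front; divide by -4, so div: x = 0.

Answer: x ∈ {0}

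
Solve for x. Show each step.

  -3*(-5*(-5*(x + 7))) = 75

Step 1. [-3*(-5*(-5*(x + 7))) = 75] divide by the outer -3. So div: -5*(-5*(x + 7)) = -25.
Step 2. [-5*(-5*(x + 7)) = -25] -5 out front; divide by -5. So div: -5*(x + 7) = 5.
Step 3. [-5*(x + 7) = 5] divide by the outer -5 ⇒ div: x + 7 = -1.
Step 4. [x + 7 = -1] 7 comes off first (subtract 7), so sub: x = -8.

Answer: x ∈ {-8}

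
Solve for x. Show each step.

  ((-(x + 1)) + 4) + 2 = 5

Step 1. [((-(x + 1)) + 4) + 2 = 5] subtract 2: x sits inside (… + 2) ⇒ sub: (-(x + 1)) + 4 = 3.
Step 2. [(-(x + 1)) + 4 = 3] +4 is outermost — subtract 4 both sides. So sub: -(x + 1) = -1.
Step 3. [-(x + 1) = -1] LHS negated; negate both sides, so neg: x + 1 = 1.
Step 4. [x + 1 = 1] 1 comes off first (subtract 1), so sub: x = 0.

Answer: x ∈ {0}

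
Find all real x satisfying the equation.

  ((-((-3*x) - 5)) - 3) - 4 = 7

Step 1. [((-((-3*x) - 5)) - 3) - 4 = 7] add 4: x sits inside (… - 4) ⇒ sub: (-((-3*x) - 5)) - 3 = 11.
Step 2. [(-((-3*x) - 5)) - 3 = 11] peel the -3: add 3 from each side ⇒ sub: -((-3*x) - 5) = 14.
Step 3. [-((-3*x) - 5) = 14] leading − — multiply by −1 ⇒ neg: (-3*x) - 5 = -14.
Step 4. [(-3*x) - 5 = -14] peel the -5: add 5 from each side. So sub: -3*x = -9.
Step 5. [-3*x = -9] divide by the outer -3. So div: x = 3.

Answer: x ∈ {3}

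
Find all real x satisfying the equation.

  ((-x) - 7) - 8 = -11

Step 1. [((-x) - 7) - 8 = -11] -8 is outermost — add 8 both sides. So sub: (-x) - 7 = -3.
Step 2. [(-x) - 7 = -3] add 7: x sits inside (… - 7), so sub: -x = 4.
Step 3. [-x = 4] leading − — multiply by −1. So neg: x = -4.

Answer: x ∈ {-4}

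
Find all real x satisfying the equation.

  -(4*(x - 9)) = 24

Step 1. [-(4*(x - 9)) = 24] leading − — multiply by −1, so neg: 4*(x - 9) = -24.
Step 2. [4*(x - 9) = -24] LHS = 4·(…); ÷4 both sides ⇒ div: x - 9 = -6.
Step 3. [x - 9 = -6] add 9: x sits inside (… - 9). So sub: x = 3.

Answer: x ∈ {3}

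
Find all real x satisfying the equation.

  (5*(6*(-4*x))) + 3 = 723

Step 1. [(5*(6*(-4*x))) + 3 = 723] +3 is outermost — subtract 3 both sides, so sub: 5*(6*(-4*x)) = 720.
Step 2. [5*(6*(-4*x)) = 720] 5·(inner) — divide through by 5 ⇒ div: 6*(-4*x) = 144.
Step 3. [6*(-4*x) = 144] leading coefficient 6: divide by 6 ⇒ div: -4*x = 24.
Step 4. [-4*x = 24] -4 out front; divide by -4 ⇒ div: x = -6.

Answer: x ∈ {-6}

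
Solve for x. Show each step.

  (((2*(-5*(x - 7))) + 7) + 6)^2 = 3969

Step 1. [(((2*(-5*(x - 7))) + 7) + 6)^2 = 3969] √ both sides: 3969 ≥ 0 gives two branches ⇒ sqrt: ((2*(-5*(x - 7))) + 7) + 6 = 63 or -63.
Step 2. [((2*(-5*(x - 7))) + 7) + 6 = 63 or -63] the outer +6 inverts by subtracting 6. So sub: (2*(-5*(x - 7))) + 7 = 57 or -69.
Step 3. [(2*(-5*(x - 7))) + 7 = 57 or -69] 7 comes off first (subtract 7), so sub: 2*(-5*(x - 7)) = 50 or -76.
Step 4. [2*(-5*(x - 7)) = 50 or -76] 2 out front; divide by 2, so div: -5*(x - 7) = 25 or -38.
Step 5. [-5*(x - 7) = 25 or -38] leading coefficient -5: divide by -5 ⇒ div: x - 7 = -5 or 38/5.
Step 6. [x - 7 = -5 or 38/5] add 7: x sits inside (… - 7). So sub: x = 2 or 73/5.

Answer: x ∈ {2, 73/5}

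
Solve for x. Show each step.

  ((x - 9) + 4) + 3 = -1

Step 1. [((x - 9) + 4) + 3 = -1] the outer +3 inverts by subtracting 3, so sub: (x - 9) + 4 = -4.
Step 2. [(x - 9) + 4 = -4] peel the +4: subtract 4 from each side ⇒ sub: x - 9 = -8.
Step 3. [x - 9 = -8] the outer -9 inverts by adding 9, so sub: x = 1.

Answer: x ∈ {1}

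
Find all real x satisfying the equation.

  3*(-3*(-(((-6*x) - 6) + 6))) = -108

Step 1. [3*(-3*(-(((-6*x) - 6) + 6))) = -108] divide by the outer 3, so div: -3*(-(((-6*x) - 6) + 6)) = -36.
Step 2. [-3*(-(((-6*x) - 6) + 6)) = -36] leading coefficient -3: divide by -3 ⇒ div: -(((-6*x) - 6) + 6) = 12.
Step 3. [-(((-6*x) - 6) + 6) = 12] LHS negated; negate both sides. So neg: ((-6*x) - 6) + 6 = -12.
Step 4. [((-6*x) - 6) + 6 = -12] the outer +6 inverts by subtracting 6 ⇒ sub: (-6*x) - 6 = -18.
Step 5. [(-6*x) - 6 = -18] peel the -6: add 6 from each side, so sub: -6*x = -12.
Step 6. [-6*x = -12] leading coefficient -6: divide by -6 ⇒ div: x = 2.

Answer: x ∈ {2}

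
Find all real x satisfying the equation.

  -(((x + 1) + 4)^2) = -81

Step 1. [-(((x + 1) + 4)^2) = -81] leading − — multiply by −1, so neg: ((x + 1) + 4)^2 = 81.
Step 2. [((x + 1) + 4)^2 = 81] 81 ≥ 0, LHS is (·)² — take ±√, so sqrt: (x + 1) + 4 = 9 or -9.
Step 3. [(x + 1) + 4 = 9 or -9] the outer +4 inverts by subtracting 4. So sub: x + 1 = 5 or -13.
Step 4. [x + 1 = 5 or -13] +1 is outermost — subtract 1 both sides. So sub: x = 4 or -14.

Answer: x ∈ {-14, 4}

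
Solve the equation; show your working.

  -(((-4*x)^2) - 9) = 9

Step 1. [-(((-4*x)^2) - 9) = 9] LHS negated; negate both sides, so neg: ((-4*x)^2) - 9 = -9.
Step 2. [((-4*x)^2) - 9 = -9] peel the -9: add 9 from each side, so sub: (-4*x)^2 = 0.
Step 3. [(-4*x)^2 = 0] LHS squared, RHS 0 ≥ 0: apply √ (±). So sqrt: -4*x = 0.
Step 4. [-4*x = 0] -4 out front; divide by -4, so div: x = 0.

Answer: x ∈ {0}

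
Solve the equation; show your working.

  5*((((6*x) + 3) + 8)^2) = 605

Step 1. [5*((((6*x) + 3) + 8)^2) = 605] leading coefficient 5: divide by 5 ⇒ div: (((6*x) + 3) + 8)^2 = 121.
Step 2. [(((6*x) + 3) + 8)^2 = 121] LHS squared, RHS 121 ≥ 0: apply √ (±). So sqrt: ((6*x) + 3) + 8 = 11 or -11.
Step 3. [((6*x) + 3) + 8 = 11 or -11] the outer +8 inverts by subtracting 8 ⇒ sub: (6*x) + 3 = 3 or -19.
Step 4. [(6*x) + 3 = 3 or -19] the outer +3 inverts by subtracting 3. So sub: 6*x = 0 or -22.
Step 5. [6*x = 0 or -22] divide by the outer 6 ⇒ div: x = 0 or -11/3.

Answer: x ∈ {-11/3, 0}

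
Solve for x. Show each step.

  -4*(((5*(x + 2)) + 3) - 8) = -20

Step 1. [-4*(((5*(x + 2)) + 3) - 8) = -20] -4 out front; divide by -4. So div: ((5*(x + 2)) + 3) - 8 = 5.
Step 2. [((5*(x + 2)) + 3) - 8 = 5] -8 is outermost — add 8 both sides, so sub: (5*(x + 2)) + 3 = 13.
Step 3. [(5*(x + 2)) + 3 = 13] +3 is outermost — subtract 3 both sides ⇒ sub: 5*(x + 2) = 10.
Step 4. [5*(x + 2) = 10] LHS = 5·(…); ÷5 both sides ⇒ div: x + 2 = 2.
Step 5. [x + 2 = 2] +2 is outermost — subtract 2 both sides ⇒ sub: x = 0.

Answer: x ∈ {0}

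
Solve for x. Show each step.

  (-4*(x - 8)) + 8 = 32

Step 1. [(-4*(x - 8)) + 8 = 32] peel the +8: subtract 8 from each side. So sub: -4*(x - 8) = 24.
Step 2. [-4*(x - 8) = 24] -4 out front; divide by -4. So div: x - 8 = -6.
Step 3. [x - 8 = -6] peel the -8: add 8 from each side ⇒ sub: x = 2.

Answer: x ∈ {2}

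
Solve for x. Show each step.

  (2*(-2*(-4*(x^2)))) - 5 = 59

Step 1. [(2*(-2*(-4*(x^2)))) - 5 = 59] 5 comes off first (add 5) ⇒ sub: 2*(-2*(-4*(x^2))) = 64.
Step 2. [2*(-2*(-4*(x^2))) = 64] divide by the outer 2. So div: -2*(-4*(x^2)) = 32.
Step 3. [-2*(-4*(x^2)) = 32] divide by the outer -2 ⇒ div: -4*(x^2) = -16.
Step 4. [-4*(x^2) = -16] -4 out front; divide by -4 ⇒ div: x^2 = 4.
Step 5. [x^2 = 4] √ both sides: 4 ≥ 0 gives two branches ⇒ sqrt: x = 2 or -2.

Answer: x ∈ {-2, 2}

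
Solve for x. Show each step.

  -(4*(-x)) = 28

Step 1. [-(4*(-x)) = 28] leading − — multiply by −1, so neg: 4*(-x) = -28.
Step 2. [4*(-x) = -28] 4 out front; divide by 4 ⇒ div: -x = -7.
Step 3. [-x = -7] flip signs both sides ⇒ neg: x = 7.

Answer: x ∈ {7}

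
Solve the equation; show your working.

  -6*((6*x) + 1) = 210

Step 1. [-6*((6*x) + 1) = 210] LHS = -6·(…); ÷-6 both sides ⇒ div: (6*x) + 1 = -35.
Step 2. [(6*x) + 1 = -35] peel the +1: subtract 1 from each side, so sub: 6*x = -36.
Step 3. [6*x = -36] leading coefficient 6: divide by 6 ⇒ div: x = -6.

Answer: x ∈ {-6}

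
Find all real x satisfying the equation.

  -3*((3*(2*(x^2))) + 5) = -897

Step 1. [-3*((3*(2*(x^2))) + 5) = -897] divide by the outer -3, so div: (3*(2*(x^2))) + 5 = 299.
Step 2. [(3*(2*(x^2))) + 5 = 299] +5 is outermost — subtract 5 both sides ⇒ sub: 3*(2*(x^2)) = 294.
Step 3. [3*(2*(x^2)) = 294] 3 out front; divide by 3. So div: 2*(x^2) = 98.
Step 4. [2*(x^2) = 98] 2 out front; divide by 2 ⇒ div: x^2 = 49.
Step 5. [x^2 = 49] LHS squared, RHS 49 ≥ 0: apply √ (±), so sqrt: x = 7 or -7.

Answer: x ∈ {-7, 7}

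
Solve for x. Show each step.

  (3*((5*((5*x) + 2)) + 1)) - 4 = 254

Step 1. [(3*((5*((5*x) + 2)) + 1)) - 4 = 254] -4 is outermost — add 4 both sides ⇒ sub: 3*((5*((5*x) + 2)) + 1) = 258.
Step 2. [3*((5*((5*x) + 2)) + 1) = 258] 3 out front; divide by 3, so div: (5*((5*x) + 2)) + 1 = 86.
Step 3. [(5*((5*x) + 2)) + 1 = 86] 1 comes off first (subtract 1), so sub: 5*((5*x) + 2) = 85.
Step 4. [5*((5*x) + 2) = 85] LHS = 5·(…); ÷5 both sides. So div: (5*x) + 2 = 17.
Step 5. [(5*x) + 2 = 17] 2 comes off first (subtract 2), so sub: 5*x = 15.
Step 6. [5*x = 15] 5 out front; divide by 5 ⇒ div: x = 3.

Answer: x ∈ {3}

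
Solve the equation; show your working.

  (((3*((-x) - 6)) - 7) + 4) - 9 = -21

Step 1. [(((3*((-x) - 6)) - 7) + 4) - 9 = -21] the outer -9 inverts by adding 9 ⇒ sub: ((3*((-x) - 6)) - 7) + 4 = -12.
Step 2. [((3*((-x) - 6)) - 7) + 4 = -12] peel the +4: subtract 4 from each side ⇒ sub: (3*((-x) - 6)) - 7 = -16.
Step 3. [(3*((-x) - 6)) - 7 = -16] peel the -7: add 7 from each side ⇒ sub: 3*((-x) - 6) = -9.
Step 4. [3*((-x) - 6) = -9] 3 out front; divide by 3 ⇒ div: (-x) - 6 = -3.
Step 5. [(-x) - 6 = -3] the outer -6 inverts by adding 6, so sub: -x = 3.
Step 6. [-x = 3] flip signs both sides. So neg: x = -3.

Answer: x ∈ {-3}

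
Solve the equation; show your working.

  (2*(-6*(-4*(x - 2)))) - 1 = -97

Step 1. [(2*(-6*(-4*(x - 2)))) - 1 = -97] -1 is outermost — add 1 both sides ⇒ sub: 2*(-6*(-4*(x - 2))) = -96.
Step 2. [2*(-6*(-4*(x - 2))) = -96] 2 out front; divide by 2. So div: -6*(-4*(x - 2)) = -48.
Step 3. [-6*(-4*(x - 2)) = -48] divide by the outer -6. So div: -4*(x - 2) = 8.
Step 4. [-4*(x - 2) = 8] -4·(inner) — divide through by -4. So div: x - 2 = -2.
Step 5. [x - 2 = -2] peel the -2: add 2 from each side ⇒ sub: x = 0.

Answer: x ∈ {0}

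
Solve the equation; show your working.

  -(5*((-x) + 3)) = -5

Step 1. [-(5*((-x) + 3)) = -5] flip signs both sides. So neg: 5*((-x) + 3) = 5.
Step 2. [5*((-x) + 3) = 5] leading coefficient 5: divide by 5 ⇒ div: (-x) + 3 = 1.
Step 3. [(-x) + 3 = 1] +3 is outermost — subtract 3 both sides ⇒ sub: -x = -2.
Step 4. [-x = -2] flip signs both sides. So neg: x = 2.

Answer: x ∈ {2}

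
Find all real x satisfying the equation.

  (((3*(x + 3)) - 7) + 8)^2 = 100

Step 1. [(((3*(x + 3)) - 7) + 8)^2 = 100] LHS squared, RHS 100 ≥ 0: apply √ (±), so sqrt: ((3*(x + 3)) - 7) + 8 = 10 or -10.
Step 2. [((3*(x + 3)) - 7) + 8 = 10 or -10] +8 is outermost — subtract 8 both sides, so sub: (3*(x + 3)) - 7 = 2 or -18.
Step 3. [(3*(x + 3)) - 7 = 2 or -18] -7 is outermost — add 7 both sides ⇒ sub: 3*(x + 3) = 9 or -11.
Step 4. [3*(x + 3) = 9 or -11] leading coefficient 3: divide by 3, so div: x + 3 = 3 or -11/3.
Step 5. [x + 3 = 3 or -11/3] peel the +3: subtract 3 from each side ⇒ sub: x = 0 or -20/3.

Answer: x ∈ {-20/3, 0}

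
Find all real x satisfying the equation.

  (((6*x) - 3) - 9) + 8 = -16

Step 1. [(((6*x) - 3) - 9) + 8 = -16] +8 is outermost — subtract 8 both sides ⇒ sub: ((6*x) - 3) - 9 = -24.
Step 2. [((6*x) - 3) - 9 = -24] 9 comes off first (add 9) ⇒ sub: (6*x) - 3 = -15.
Step 3. [(6*x) - 3 = -15] the outer -3 inverts by adding 3. So sub: 6*x = -12.
Step 4. [6*x = -12] 6·(inner) — divide through by 6 ⇒ div: x = -2.

Answer: x ∈ {-2}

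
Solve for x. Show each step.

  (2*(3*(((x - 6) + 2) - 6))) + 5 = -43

Step 1. [(2*(3*(((x - 6) + 2) - 6))) + 5 = -43] the outer +5 inverts by subtracting 5. So sub: 2*(3*(((x - 6) + 2) - 6)) = -48.
Step 2. [2*(3*(((x - 6) + 2) - 6)) = -48] 2·(inner) — divide through by 2 ⇒ div: 3*(((x - 6) + 2) - 6) = -24.
Step 3. [3*(((x - 6) + 2) - 6) = -24] LHS = 3·(…); ÷3 both sides, so div: ((x - 6) + 2) - 6 = -8.
Step 4. [((x - 6) + 2) - 6 = -8] peel the -6: add 6 from each side, so sub: (x - 6) + 2 = -2.
Step 5. [(x - 6) + 2 = -2] subtract 2: x sits inside (… + 2). So sub: x - 6 = -4.
Step 6. [x - 6 = -4] add 6: x sits inside (… - 6), so sub: x = 2.

Answer: x ∈ {2}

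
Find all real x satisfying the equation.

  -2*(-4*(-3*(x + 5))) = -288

Step 1. [-2*(-4*(-3*(x + 5))) = -288] -2 out front; divide by -2 ⇒ div: -4*(-3*(x + 5)) = 144.
Step 2. [-4*(-3*(x + 5)) = 144] -4 out front; divide by -4. So div: -3*(x + 5) = -36.
Step 3. [-3*(x + 5) = -36] -3·(inner) — divide through by -3 ⇒ div: x + 5 = 12.
Step 4. [x + 5 = 12] subtract 5: x sits inside (… + 5), so sub: x = 7.

Answer: x ∈ {7}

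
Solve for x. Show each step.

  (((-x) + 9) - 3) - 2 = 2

Step 1. [(((-x) + 9) - 3) - 2 = 2] 2 comes off first (add 2). So sub: ((-x) + 9) - 3 = 4.
Step 2. [((-x) + 9) - 3 = 4] 3 comes off first (add 3) ⇒ sub: (-x) + 9 = 7.
Step 3. [(-x) + 9 = 7] 9 comes off first (subtract 9), so sub: -x = -2.
Step 4. [-x = -2] flip signs both sides ⇒ neg: x = 2.

Answer: x ∈ {2}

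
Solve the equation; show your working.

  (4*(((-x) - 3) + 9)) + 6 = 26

Step 1. [(4*(((-x) - 3) + 9)) + 6 = 26] +6 is outermost — subtract 6 both sides ⇒ sub: 4*(((-x) - 3) + 9) = 20.
Step 2. [4*(((-x) - 3) + 9) = 20] 4·(inner) — divide through by 4 ⇒ div: ((-x) - 3) + 9 = 5.
Step 3. [((-x) - 3) + 9 = 5] subtract 9: x sits inside (… + 9). So sub: (-x) - 3 = -4.
Step 4. [(-x) - 3 = -4] peel the -3: add 3 from each side. So sub: -x = -1.
Step 5. [-x = -1] flip signs both sides ⇒ neg: x = 1.

Answer: x ∈ {1}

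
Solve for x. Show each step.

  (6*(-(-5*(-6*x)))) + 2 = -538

Step 1. [(6*(-(-5*(-6*x)))) + 2 = -538] +2 is outermost — subtract 2 both sides, so sub: 6*(-(-5*(-6*x))) = -540.
Step 2. [6*(-(-5*(-6*x))) = -540] leading coefficient 6: divide by 6. So div: -(-5*(-6*x)) = -90.
Step 3. [-(-5*(-6*x)) = -90] leading − — multiply by −1 ⇒ neg: -5*(-6*x) = 90.
Step 4. [-5*(-6*x) = 90] LHS = -5·(…); ÷-5 both sides, so div: -6*x = -18.
Step 5. [-6*x = -18] leading coefficient -6: divide by -6 ⇒ div: x = 3.

Answer: x ∈ {3}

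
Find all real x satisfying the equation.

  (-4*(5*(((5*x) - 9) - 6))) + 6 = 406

Step 1. [(-4*(5*(((5*x) - 9) - 6))) + 6 = 406] subtract 6: x sits inside (… + 6) ⇒ sub: -4*(5*(((5*x) - 9) - 6)) = 400.
Step 2. [-4*(5*(((5*x) - 9) - 6)) = 400] -4·(inner) — divide through by -4 ⇒ div: 5*(((5*x) - 9) - 6) = -100.
Step 3. [5*(((5*x) - 9) - 6) = -100] 5·(inner) — divide through by 5. So div: ((5*x) - 9) - 6 = -20.
Step 4. [((5*x) - 9) - 6 = -20] the outer -6 inverts by adding 6 ⇒ sub: (5*x) - 9 = -14.
Step 5. [(5*x) - 9 = -14] -9 is outermost — add 9 both sides, so sub: 5*x = -5.
Step 6. [5*x = -5] 5 out front; divide by 5. So div: x = -1.

Answer: x ∈ {-1}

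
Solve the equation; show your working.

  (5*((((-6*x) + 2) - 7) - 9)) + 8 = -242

Step 1. [(5*((((-6*x) + 2) - 7) - 9)) + 8 = -242] subtract 8: x sits inside (… + 8), so sub: 5*((((-6*x) + 2) - 7) - 9) = -250.
Step 2. [5*((((-6*x) + 2) - 7) - 9) = -250] LHS = 5·(…); ÷5 both sides, so div: (((-6*x) + 2) - 7) - 9 = -50.
Step 3. [(((-6*x) + 2) - 7) - 9 = -50] peel the -9: add 9 from each side, so sub: ((-6*x) + 2) - 7 = -41.
Step 4. [((-6*x) + 2) - 7 = -41] peel the -7: add 7 from each side, so sub: (-6*x) + 2 = -34.
Step 5. [(-6*x) + 2 = -34] subtract 2: x sits inside (… + 2) ⇒ sub: -6*x = -36.
Step 6. [-6*x = -36] divide by the outer -6, so div: x = 6.

Answer: x ∈ {6}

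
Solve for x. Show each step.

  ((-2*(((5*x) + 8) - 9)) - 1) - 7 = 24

Step 1. [((-2*(((5*x) + 8) - 9)) - 1) - 7 = 24] -7 is outermost — add 7 both sides, so sub: (-2*(((5*x) + 8) - 9)) - 1 = 31.
Step 2. [(-2*(((5*x) + 8) - 9)) - 1 = 31] the outer -1 inverts by adding 1. So sub: -2*(((5*x) + 8) - 9) = 32.
Step 3. [-2*(((5*x) + 8) - 9) = 32] -2 out front; divide by -2. So div: ((5*x) + 8) - 9 = -16.
Step 4. [((5*x) + 8) - 9 = -16] peel the -9: add 9 from each side, so sub: (5*x) + 8 = -7.
Step 5. [(5*x) + 8 = -7] the outer +8 inverts by subtracting 8. So sub: 5*x = -15.
Step 6. [5*x = -15] 5·(inner) — divide through by 5 ⇒ div: x = -3.

Answer: x ∈ {-3}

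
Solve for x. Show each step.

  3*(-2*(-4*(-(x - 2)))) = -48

Step 1. [3*(-2*(-4*(-(x - 2)))) = -48] 3·(inner) — divide through by 3. So div: -2*(-4*(-(x - 2))) = -16.
Step 2. [-2*(-4*(-(x - 2))) = -16] LHS = -2·(…); ÷-2 both sides. So div: -4*(-(x - 2)) = 8.
Step 3. [-4*(-(x - 2)) = 8] LHS = -4·(…); ÷-4 both sides, so div: -(x - 2) = -2.
Step 4. [-(x - 2) = -2] leading − — multiply by −1, so neg: x - 2 = 2.
Step 5. [x - 2 = 2] -2 is outermost — add 2 both sides, so sub: x = 4.

Answer: x ∈ {4}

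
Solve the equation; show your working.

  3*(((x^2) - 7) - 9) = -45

Step 1. [3*(((x^2) - 7) - 9) = -45] LHS = 3·(…); ÷3 both sides ⇒ div: ((x^2) - 7) - 9 = -15.
Step 2. [((x^2) - 7) - 9 = -15] 9 comes off first (add 9), so sub: (x^2) - 7 = -6.
Step 3. [(x^2) - 7 = -6] peel the -7: add 7 from each side. So sub: x^2 = 1.
Step 4. [x^2 = 1] √ both sides: 1 ≥ 0 gives two branches, so sqrt: x = 1 or -1.

Answer: x ∈ {-1, 1}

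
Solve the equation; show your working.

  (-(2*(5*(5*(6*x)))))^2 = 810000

Step 1. [(-(2*(5*(5*(6*x)))))^2 = 810000] 810000 ≥ 0, LHS is (·)² — take ±√ ⇒ sqrt: -(2*(5*(5*(6*x)))) = 900 or -900.
Step 2. [-(2*(5*(5*(6*x)))) = 900 or -900] leading − — multiply by −1. So neg: 2*(5*(5*(6*x))) = -900 or 900.
Step 3. [2*(5*(5*(6*x))) = -900 or 900] 2 out front; divide by 2 ⇒ div: 5*(5*(6*x)) = -450 or 450.
Step 4. [5*(5*(6*x)) = -450 or 450] 5 out front; divide by 5, so div: 5*(6*x) = -90 or 90.
Step 5. [5*(6*x) = -90 or 90] 5·(inner) — divide through by 5 ⇒ div: 6*x = -18 or 18.
Step 6. [6*x = -18 or 18] divide by the outer 6 ⇒ div: x = -3 or 3.

Answer: x ∈ {-3, 3}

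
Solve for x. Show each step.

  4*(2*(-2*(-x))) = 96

Step 1. [4*(2*(-2*(-x))) = 96] leading coefficient 4: divide by 4. So div: 2*(-2*(-x)) = 24.
Step 2. [2*(-2*(-x)) = 24] 2 out front; divide by 2. So div: -2*(-x) = 12.
Step 3. [-2*(-x) = 12] leading coefficient -2: divide by -2 ⇒ div: -x = -6.
Step 4. [-x = -6] LHS negated; negate both sides. So neg: x = 6.

Answer: x ∈ {6}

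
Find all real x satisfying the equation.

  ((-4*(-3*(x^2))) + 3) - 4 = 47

Step 1. [((-4*(-3*(x^2))) + 3) - 4 = 47] add 4: x sits inside (… - 4), so sub: (-4*(-3*(x^2))) + 3 = 51.
Step 2. [(-4*(-3*(x^2))) + 3 = 51] subtract 3: x sits inside (… + 3), so sub: -4*(-3*(x^2)) = 48.
Step 3. [-4*(-3*(x^2)) = 48] leading coefficient -4: divide by -4. So div: -3*(x^2) = -12.
Step 4. [-3*(x^2) = -12] leading coefficient -3: divide by -3. So div: x^2 = 4.
Step 5. [x^2 = 4] √ both sides: 4 ≥ 0 gives two branches, so sqrt: x = 2 or -2.

Answer: x ∈ {-2, 2}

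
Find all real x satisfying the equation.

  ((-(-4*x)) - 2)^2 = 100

Step 1. [((-(-4*x)) - 2)^2 = 100] 100 ≥ 0, LHS is (·)² — take ±√ ⇒ sqrt: (-(-4*x)) - 2 = 10 or -10.
Step 2. [(-(-4*x)) - 2 = 10 or -10] the outer -2 inverts by adding 2, so sub: -(-4*x) = 12 or -8.
Step 3. [-(-4*x) = 12 or -8] LHS negated; negate both sides. So neg: -4*x = -12 or 8.
Step 4. [-4*x = -12 or 8] divide by the outer -4. So div: x = 3 or -2.

Answer: x ∈ {-2, 3}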